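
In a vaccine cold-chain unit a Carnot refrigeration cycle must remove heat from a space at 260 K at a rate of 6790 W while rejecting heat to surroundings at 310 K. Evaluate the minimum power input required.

Ẇ_in ≈ 1310 W

Carnot COP: COP_R = T_C/(T_H − T_C) = 260.00/50.00 = 5.2000.
W = Q_C/COP_R = 6790/5.2000 = 1310 W.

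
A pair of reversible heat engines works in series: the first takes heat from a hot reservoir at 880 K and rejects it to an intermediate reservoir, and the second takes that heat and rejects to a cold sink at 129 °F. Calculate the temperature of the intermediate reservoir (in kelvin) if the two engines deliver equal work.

T_m ≈ 603.5 K

T_C = 129 °F → (129 − 32) × 5/9 = 53.89 °C = 327.04 K.
For reversible stages Q_m = Q_H·(T_m/T_H). Setting W₁ = Q_H(1 − T_m/T_H) equal to W₂ = Q_m(1 − T_C/T_m) = Q_H·(T_m − T_C)/T_H gives T_H − T_m = T_m − T_C, so T_m = (T_H + T_C)/2 = (880.00 + 327.04)/2 = 603.5 K.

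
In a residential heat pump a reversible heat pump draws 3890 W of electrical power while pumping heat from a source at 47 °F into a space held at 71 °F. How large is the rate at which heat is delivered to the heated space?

T_H = 71 °F → (71 − 32) × 5/9 = 21.67 °C = 294.82 K.
T_C = 47 °F → (47 − 32) × 5/9 = 8.33 °C = 281.48 K.
COP_HP = T_H/(T_H − T_C) = 294.82/13.33 = 22.1112.
Q_H = COP_HP · W = 22.1112 × 3890 = 86000 W.

Q̇_H ≈ 86000 W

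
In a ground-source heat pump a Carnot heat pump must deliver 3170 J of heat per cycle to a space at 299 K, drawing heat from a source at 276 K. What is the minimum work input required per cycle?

W_in ≈ 244 J

The Carnot heat-pump COP is COP_HP = T_H/(T_H − T_C) = 299.00/23.00 = 13.0000.
W = Q_H/COP_HP = 3170/13.0000 = 244 J.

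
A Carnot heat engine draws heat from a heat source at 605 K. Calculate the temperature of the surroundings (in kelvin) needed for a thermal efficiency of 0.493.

T_C ≈ 306.7 K

From η = 1 − T_C/T_H, T_C = T_H·(1 − η) = 605.00 × (1 − 0.493) = 306.7 K.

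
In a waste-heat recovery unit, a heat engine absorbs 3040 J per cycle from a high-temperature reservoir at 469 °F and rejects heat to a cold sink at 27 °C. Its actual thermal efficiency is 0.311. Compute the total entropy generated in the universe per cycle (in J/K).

ΔS_univ ≈ 1.09 J/K

T_H = 469 °F → (469 − 32) × 5/9 = 242.78 °C = 515.93 K.
T_C = 27 °C → 27 + 273.15 = 300.15 K.
W = η·Q_H = 0.311 × 3040 = 945.4 J, so Q_C = Q_H − W = 2095 J.
Reservoir entropy changes: ΔS_H = −Q_H/T_H = −3040/515.93 = -5.892 J/K and ΔS_C = +Q_C/T_C = 2095/300.15 = 6.978 J/K.
ΔS_univ = −Q_H/T_H + Q_C/T_C = 1.09 J/K (> 0, since η = 0.311 < η_Carnot = 0.418).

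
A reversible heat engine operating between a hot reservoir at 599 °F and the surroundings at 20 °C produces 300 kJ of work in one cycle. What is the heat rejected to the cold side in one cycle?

Q_C ≈ 298.1 kJ

T_H = 599 °F → (599 − 32) × 5/9 = 315.00 °C = 588.15 K.
T_C = 20 °C → 20 + 273.15 = 293.15 K.
The Carnot efficiency is η = 1 − T_C/T_H = 1 − 293.15/588.15 = 0.5016.
Since Q_C/Q_H = T_C/T_H and Q_H = W/η, Q_C = W·T_C/(T_H − T_C) = 300 × 293.15/295.00 = 298.1 kJ.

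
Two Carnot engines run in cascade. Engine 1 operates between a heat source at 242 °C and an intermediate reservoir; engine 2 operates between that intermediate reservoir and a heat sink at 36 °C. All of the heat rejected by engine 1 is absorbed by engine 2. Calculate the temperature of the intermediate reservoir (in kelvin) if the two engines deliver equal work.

T_H = 242 °C → 242 + 273.15 = 515.15 K.
T_C = 36 °C → 36 + 273.15 = 309.15 K.
For reversible stages Q_m = Q_H·(T_m/T_H). Setting W₁ = Q_H(1 − T_m/T_H) equal to W₂ = Q_m(1 − T_C/T_m) = Q_H·(T_m − T_C)/T_H gives T_H − T_m = T_m − T_C, so T_m = (T_H + T_C)/2 = (515.15 + 309.15)/2 = 412.1 K.

T_m ≈ 412.1 K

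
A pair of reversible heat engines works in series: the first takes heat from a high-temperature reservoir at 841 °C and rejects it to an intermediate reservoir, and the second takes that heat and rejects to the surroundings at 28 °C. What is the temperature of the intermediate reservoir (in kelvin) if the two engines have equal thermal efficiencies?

T_m ≈ 579 K

T_H = 841 °C → 841 + 273.15 = 1114.15 K.
T_C = 28 °C → 28 + 273.15 = 301.15 K.
Equal efficiencies require 1 − T_m/T_H = 1 − T_C/T_m, i.e. T_m/T_H = T_C/T_m, so T_m = √(T_H·T_C) = √(1114.15 × 301.15) = 579 K.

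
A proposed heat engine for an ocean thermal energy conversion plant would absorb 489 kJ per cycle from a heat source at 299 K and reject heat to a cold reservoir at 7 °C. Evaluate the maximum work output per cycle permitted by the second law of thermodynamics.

W_max ≈ 30.8 kJ

T_C = 7 °C → 7 + 273.15 = 280.15 K.
The second-law ceiling is the Carnot efficiency, η_max = 1 − T_C/T_H = 1 − 280.15/299.00 = 0.0630.
W_max = η_max · Q_H = 0.0630 × 489 = 30.8 kJ.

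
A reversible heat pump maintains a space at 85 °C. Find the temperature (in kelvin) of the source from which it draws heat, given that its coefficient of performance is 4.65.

T_H = 85 °C → 85 + 273.15 = 358.15 K.
COP_HP = T_H/(T_H − T_C) ⇒ T_C = T_H·(COP_HP − 1)/COP_HP = 358.15 × (4.65 − 1)/4.65 = 281 K.

T_C ≈ 281 K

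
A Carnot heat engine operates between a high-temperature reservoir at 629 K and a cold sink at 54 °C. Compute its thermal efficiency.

T_C = 54 °C → 54 + 273.15 = 327.15 K.
The Carnot efficiency is η = 1 − T_C/T_H = 1 − 327.15/629.00 = 0.480.

η ≈ 0.480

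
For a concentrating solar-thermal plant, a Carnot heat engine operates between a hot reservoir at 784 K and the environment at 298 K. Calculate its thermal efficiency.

η_rev = 1 − T_C/T_H = 1 − 298.00/784.00 = 0.6199.

η ≈ 0.6199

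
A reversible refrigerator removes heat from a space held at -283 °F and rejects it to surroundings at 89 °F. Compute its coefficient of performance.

COP_R ≈ 0.475

T_H = 89 °F → (89 − 32) × 5/9 = 31.67 °C = 304.82 K.
T_C = -283 °F → (-283 − 32) × 5/9 = -175.00 °C = 98.15 K.
Carnot COP: COP_R = T_C/(T_H − T_C) = 98.15/(304.82 − 98.15) = 0.475.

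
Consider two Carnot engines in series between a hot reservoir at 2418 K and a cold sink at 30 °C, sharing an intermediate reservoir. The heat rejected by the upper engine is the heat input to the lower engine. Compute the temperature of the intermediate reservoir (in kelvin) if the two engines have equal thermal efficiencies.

T_m ≈ 856 K

T_C = 30 °C → 30 + 273.15 = 303.15 K.
Equal efficiencies require 1 − T_m/T_H = 1 − T_C/T_m, i.e. T_m/T_H = T_C/T_m, so T_m = √(T_H·T_C) = √(2418.00 × 303.15) = 856 K.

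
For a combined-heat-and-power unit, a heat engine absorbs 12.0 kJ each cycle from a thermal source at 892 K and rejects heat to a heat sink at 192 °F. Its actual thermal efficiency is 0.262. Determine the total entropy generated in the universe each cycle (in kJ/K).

ΔS_univ ≈ 0.0110 kJ/K

T_C = 192 °F → (192 − 32) × 5/9 = 88.89 °C = 362.04 K.
W = η·Q_H = 0.262 × 12.0 = 3.144 kJ, so Q_C = Q_H − W = 8.856 kJ.
Entropy balance on the reservoirs: −Q_H/T_H = -0.01345 kJ/K, +Q_C/T_C = 0.02446 kJ/K.
ΔS_univ = −Q_H/T_H + Q_C/T_C = 0.0110 kJ/K (> 0, since η = 0.262 < η_Carnot = 0.594).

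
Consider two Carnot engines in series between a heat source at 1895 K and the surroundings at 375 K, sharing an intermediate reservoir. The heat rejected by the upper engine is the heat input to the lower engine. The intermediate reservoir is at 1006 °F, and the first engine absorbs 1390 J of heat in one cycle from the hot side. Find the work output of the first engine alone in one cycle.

T_m = 1006 °F → (1006 − 32) × 5/9 = 541.11 °C = 814.26 K.
First-stage efficiency η₁ = 1 − T_m/T_H = 1 − 814.26/1895.00 = 0.5703.
W₁ = η₁·Q_H = 0.5703 × 1390 = 793 J.

W₁ ≈ 793 J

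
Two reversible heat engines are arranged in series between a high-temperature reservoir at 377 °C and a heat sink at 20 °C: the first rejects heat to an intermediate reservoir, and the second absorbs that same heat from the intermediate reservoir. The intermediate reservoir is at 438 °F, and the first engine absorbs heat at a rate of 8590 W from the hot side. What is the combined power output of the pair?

T_H = 377 °C → 377 + 273.15 = 650.15 K.
T_C = 20 °C → 20 + 273.15 = 293.15 K.
Two reversible stages in series are equivalent to a single Carnot engine between T_H and T_C, so η_total = 1 − T_C/T_H = 1 − 293.15/650.15 = 0.5491.
W_total = η_total · Q_H = 0.5491 × 8590 = 4720 W.

Ẇ_total ≈ 4720 W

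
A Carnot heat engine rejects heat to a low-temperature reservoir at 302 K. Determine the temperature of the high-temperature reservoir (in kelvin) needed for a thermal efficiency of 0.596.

T_H ≈ 747.5 K

From η = 1 − T_C/T_H, solving for T_H gives T_H = T_C/(1 − η) = 302.00/(1 − 0.596) = 747.5 K.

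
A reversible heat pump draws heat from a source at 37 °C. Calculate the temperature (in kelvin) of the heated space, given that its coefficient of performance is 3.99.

T_C = 37 °C → 37 + 273.15 = 310.15 K.
COP_HP = T_H/(T_H − T_C) ⇒ T_H = T_C·COP_HP/(COP_HP − 1) = 310.15 × 3.99/(3.99 − 1) = 414 K.

T_H ≈ 414 K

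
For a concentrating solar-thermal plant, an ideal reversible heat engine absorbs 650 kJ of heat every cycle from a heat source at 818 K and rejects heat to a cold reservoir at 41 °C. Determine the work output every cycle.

W ≈ 400 kJ

T_C = 41 °C → 41 + 273.15 = 314.15 K.
η_rev = 1 − T_C/T_H = 1 − 314.15/818.00 = 0.6160.
W = η·Q_H = 0.6160 × 650 = 400 kJ.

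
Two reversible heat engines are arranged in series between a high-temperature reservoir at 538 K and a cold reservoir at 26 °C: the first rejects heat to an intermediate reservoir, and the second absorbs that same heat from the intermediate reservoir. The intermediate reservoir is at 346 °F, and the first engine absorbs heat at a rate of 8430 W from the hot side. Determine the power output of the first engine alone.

T_C = 26 °C → 26 + 273.15 = 299.15 K.
T_m = 346 °F → (346 − 32) × 5/9 = 174.44 °C = 447.59 K.
First-stage efficiency η₁ = 1 − T_m/T_H = 1 − 447.59/538.00 = 0.1680.
W₁ = η₁·Q_H = 0.1680 × 8430 = 1417 W.

Ẇ₁ ≈ 1417 W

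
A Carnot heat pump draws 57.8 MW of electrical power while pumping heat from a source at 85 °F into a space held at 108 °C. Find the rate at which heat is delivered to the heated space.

Q̇_H ≈ 280 MW

T_H = 108 °C → 108 + 273.15 = 381.15 K.
T_C = 85 °F → (85 − 32) × 5/9 = 29.44 °C = 302.59 K.
COP_HP = T_H/(T_H − T_C) = 381.15/78.56 = 4.8520.
Q_H = COP_HP · W = 4.8520 × 57.8 = 280 MW.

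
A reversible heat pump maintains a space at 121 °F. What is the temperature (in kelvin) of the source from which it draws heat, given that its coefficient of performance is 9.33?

T_H = 121 °F → (121 − 32) × 5/9 = 49.44 °C = 322.59 K.
COP_HP = T_H/(T_H − T_C) ⇒ T_C = T_H·(COP_HP − 1)/COP_HP = 322.59 × (9.33 − 1)/9.33 = 288 K.

T_C ≈ 288 K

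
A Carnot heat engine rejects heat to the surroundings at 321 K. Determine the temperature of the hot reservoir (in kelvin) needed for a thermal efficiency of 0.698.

T_H ≈ 1060 K

From η = 1 − T_C/T_H, solving for T_H gives T_H = T_C/(1 − η) = 321.00/(1 − 0.698) = 1060 K.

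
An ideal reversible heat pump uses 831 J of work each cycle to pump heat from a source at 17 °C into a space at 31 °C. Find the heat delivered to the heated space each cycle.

Q_H ≈ 18050 J

T_H = 31 °C → 31 + 273.15 = 304.15 K.
T_C = 17 °C → 17 + 273.15 = 290.15 K.
The Carnot heat-pump COP is COP_HP = T_H/(T_H − T_C) = 304.15/14.00 = 21.7250.
Q_H = COP_HP · W = 21.7250 × 831 = 18050 J.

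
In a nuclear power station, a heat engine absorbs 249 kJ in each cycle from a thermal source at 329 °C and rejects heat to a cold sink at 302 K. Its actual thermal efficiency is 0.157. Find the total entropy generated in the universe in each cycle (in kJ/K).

ΔS_univ ≈ 0.282 kJ/K

T_H = 329 °C → 329 + 273.15 = 602.15 K.
W = η·Q_H = 0.157 × 249 = 39.09 kJ, so Q_C = Q_H − W = 209.9 kJ.
Reservoir entropy changes: ΔS_H = −Q_H/T_H = −249/602.15 = -0.4135 kJ/K and ΔS_C = +Q_C/T_C = 209.9/302.00 = 0.6951 kJ/K.
ΔS_univ = −Q_H/T_H + Q_C/T_C = 0.282 kJ/K (> 0, since η = 0.157 < η_Carnot = 0.498).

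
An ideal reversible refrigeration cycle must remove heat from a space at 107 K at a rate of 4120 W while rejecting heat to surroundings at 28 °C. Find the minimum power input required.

Ẇ_in ≈ 7476 W

T_H = 28 °C → 28 + 273.15 = 301.15 K.
COP_R = T_C/(T_H − T_C) = 107.00/194.15 = 0.5511.
W = Q_C/COP_R = 4120/0.5511 = 7476 W.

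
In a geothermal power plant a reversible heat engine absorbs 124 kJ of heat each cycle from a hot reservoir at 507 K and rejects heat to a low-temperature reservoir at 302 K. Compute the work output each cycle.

W ≈ 50.1 kJ

The Carnot efficiency is η = 1 − T_C/T_H = 1 − 302.00/507.00 = 0.4043.
W = η·Q_H = 0.4043 × 124 = 50.1 kJ.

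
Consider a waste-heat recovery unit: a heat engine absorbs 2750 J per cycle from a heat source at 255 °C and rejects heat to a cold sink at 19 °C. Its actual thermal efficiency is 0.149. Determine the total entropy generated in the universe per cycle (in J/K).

ΔS_univ ≈ 2.804 J/K

T_H = 255 °C → 255 + 273.15 = 528.15 K.
T_C = 19 °C → 19 + 273.15 = 292.15 K.
W = η·Q_H = 0.149 × 2750 = 409.8 J, so Q_C = Q_H − W = 2340 J.
Reservoir entropy changes: ΔS_H = −Q_H/T_H = −2750/528.15 = -5.207 J/K and ΔS_C = +Q_C/T_C = 2340/292.15 = 8.010 J/K.
ΔS_univ = −Q_H/T_H + Q_C/T_C = 2.804 J/K (> 0, since η = 0.149 < η_Carnot = 0.447).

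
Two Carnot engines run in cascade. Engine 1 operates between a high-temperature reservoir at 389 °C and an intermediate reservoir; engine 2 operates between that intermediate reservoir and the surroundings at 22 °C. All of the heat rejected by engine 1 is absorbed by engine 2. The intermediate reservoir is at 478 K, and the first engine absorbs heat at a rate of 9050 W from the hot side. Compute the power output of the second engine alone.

T_H = 389 °C → 389 + 273.15 = 662.15 K.
T_C = 22 °C → 22 + 273.15 = 295.15 K.
Heat entering the second stage: Q_m = Q_H·(T_m/T_H) = 9050 × 478.00/662.15 = 6533 W.
Second-stage efficiency η₂ = 1 − T_C/T_m = 1 − 295.15/478.00 = 0.3825, so W₂ = η₂·Q_m = 2499 W.

Ẇ₂ ≈ 2499 W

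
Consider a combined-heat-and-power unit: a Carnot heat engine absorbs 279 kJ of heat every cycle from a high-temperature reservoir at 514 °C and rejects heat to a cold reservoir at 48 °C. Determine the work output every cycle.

T_H = 514 °C → 514 + 273.15 = 787.15 K.
T_C = 48 °C → 48 + 273.15 = 321.15 K.
Since the cycle is reversible, η = 1 − T_C/T_H = 1 − 321.15/787.15 = 0.5920.
W = η·Q_H = 0.5920 × 279 = 165 kJ.

W ≈ 165 kJ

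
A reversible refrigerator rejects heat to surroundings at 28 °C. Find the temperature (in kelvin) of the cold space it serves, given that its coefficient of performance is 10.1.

T_H = 28 °C → 28 + 273.15 = 301.15 K.
COP_R = T_C/(T_H − T_C) ⇒ T_C = T_H·COP_R/(1 + COP_R) = 301.15 × 10.1/(1 + 10.1) = 274.0 K.

T_C ≈ 274.0 K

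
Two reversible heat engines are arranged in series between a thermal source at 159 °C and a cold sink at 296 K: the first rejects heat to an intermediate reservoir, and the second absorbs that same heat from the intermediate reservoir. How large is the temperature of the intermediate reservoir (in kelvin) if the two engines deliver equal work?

T_m ≈ 364 K

T_H = 159 °C → 159 + 273.15 = 432.15 K.
For reversible stages Q_m = Q_H·(T_m/T_H). Setting W₁ = Q_H(1 − T_m/T_H) equal to W₂ = Q_m(1 − T_C/T_m) = Q_H·(T_m − T_C)/T_H gives T_H − T_m = T_m − T_C, so T_m = (T_H + T_C)/2 = (432.15 + 296.00)/2 = 364 K.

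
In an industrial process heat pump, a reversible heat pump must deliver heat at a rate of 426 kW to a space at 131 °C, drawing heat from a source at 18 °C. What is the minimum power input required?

T_H = 131 °C → 131 + 273.15 = 404.15 K.
T_C = 18 °C → 18 + 273.15 = 291.15 K.
COP_HP = T_H/(T_H − T_C) = 404.15/113.00 = 3.5765.
W = Q_H/COP_HP = 426/3.5765 = 119.1 kW.

Ẇ_in ≈ 119.1 kW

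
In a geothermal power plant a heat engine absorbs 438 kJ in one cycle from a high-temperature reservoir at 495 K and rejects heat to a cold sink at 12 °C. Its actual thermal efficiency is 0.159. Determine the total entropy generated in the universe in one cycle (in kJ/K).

ΔS_univ ≈ 0.407 kJ/K

T_C = 12 °C → 12 + 273.15 = 285.15 K.
W = η·Q_H = 0.159 × 438 = 69.64 kJ, so Q_C = Q_H − W = 368.4 kJ.
The hot reservoir loses entropy Q_H/T_H = 438/495.00 = 0.8848 kJ/K; the cold reservoir gains Q_C/T_C = 368.4/285.15 = 1.292 kJ/K.
ΔS_univ = −Q_H/T_H + Q_C/T_C = 0.407 kJ/K (> 0, since η = 0.159 < η_Carnot = 0.424).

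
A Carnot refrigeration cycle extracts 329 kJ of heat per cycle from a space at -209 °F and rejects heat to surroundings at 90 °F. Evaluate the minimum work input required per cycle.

T_H = 90 °F → (90 − 32) × 5/9 = 32.22 °C = 305.37 K.
T_C = -209 °F → (-209 − 32) × 5/9 = -133.89 °C = 139.26 K.
Carnot COP: COP_R = T_C/(T_H − T_C) = 139.26/166.11 = 0.8384.
W = Q_C/COP_R = 329/0.8384 = 392.4 kJ.

W_in ≈ 392.4 kJ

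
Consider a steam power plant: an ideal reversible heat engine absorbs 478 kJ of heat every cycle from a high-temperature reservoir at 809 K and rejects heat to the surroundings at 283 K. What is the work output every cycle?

W ≈ 310.8 kJ

Since the cycle is reversible, η = 1 − T_C/T_H = 1 − 283.00/809.00 = 0.6502.
W = η·Q_H = 0.6502 × 478 = 310.8 kJ.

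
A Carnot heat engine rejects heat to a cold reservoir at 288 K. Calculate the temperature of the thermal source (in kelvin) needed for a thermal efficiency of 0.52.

From η = 1 − T_C/T_H, solving for T_H gives T_H = T_C/(1 − η) = 288.00/(1 − 0.52) = 600 K.

T_H ≈ 600 K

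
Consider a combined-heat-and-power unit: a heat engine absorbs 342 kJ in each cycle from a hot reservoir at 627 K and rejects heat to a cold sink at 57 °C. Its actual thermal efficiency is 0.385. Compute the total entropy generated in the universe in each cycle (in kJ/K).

T_C = 57 °C → 57 + 273.15 = 330.15 K.
W = η·Q_H = 0.385 × 342 = 131.7 kJ, so Q_C = Q_H − W = 210.3 kJ.
Entropy balance on the reservoirs: −Q_H/T_H = -0.5455 kJ/K, +Q_C/T_C = 0.6371 kJ/K.
ΔS_univ = −Q_H/T_H + Q_C/T_C = 0.0916 kJ/K (> 0, since η = 0.385 < η_Carnot = 0.473).

ΔS_univ ≈ 0.0916 kJ/K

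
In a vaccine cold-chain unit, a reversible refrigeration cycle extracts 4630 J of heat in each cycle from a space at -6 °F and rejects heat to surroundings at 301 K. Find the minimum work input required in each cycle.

W_in ≈ 899 J

T_C = -6 °F → (-6 − 32) × 5/9 = -21.11 °C = 252.04 K.
The reversible coefficient of performance is COP_R = T_C/(T_H − T_C) = 252.04/48.96 = 5.1477.
W = Q_C/COP_R = 4630/5.1477 = 899 J.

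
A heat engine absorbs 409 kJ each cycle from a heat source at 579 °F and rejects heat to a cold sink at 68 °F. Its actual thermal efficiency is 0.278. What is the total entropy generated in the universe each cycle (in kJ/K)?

ΔS_univ ≈ 0.299 kJ/K

T_H = 579 °F → (579 − 32) × 5/9 = 303.89 °C = 577.04 K.
T_C = 68 °F → (68 − 32) × 5/9 = 20.00 °C = 293.15 K.
W = η·Q_H = 0.278 × 409 = 113.7 kJ, so Q_C = Q_H − W = 295.3 kJ.
The hot reservoir loses entropy Q_H/T_H = 409/577.04 = 0.7088 kJ/K; the cold reservoir gains Q_C/T_C = 295.3/293.15 = 1.007 kJ/K.
ΔS_univ = −Q_H/T_H + Q_C/T_C = 0.299 kJ/K (> 0, since η = 0.278 < η_Carnot = 0.492).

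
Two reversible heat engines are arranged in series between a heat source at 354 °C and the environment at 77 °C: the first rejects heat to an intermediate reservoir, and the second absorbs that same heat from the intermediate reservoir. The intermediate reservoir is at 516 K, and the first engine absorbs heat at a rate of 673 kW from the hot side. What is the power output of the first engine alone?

T_H = 354 °C → 354 + 273.15 = 627.15 K.
T_C = 77 °C → 77 + 273.15 = 350.15 K.
First-stage efficiency η₁ = 1 − T_m/T_H = 1 − 516.00/627.15 = 0.1772.
W₁ = η₁·Q_H = 0.1772 × 673 = 119.3 kW.

Ẇ₁ ≈ 119.3 kW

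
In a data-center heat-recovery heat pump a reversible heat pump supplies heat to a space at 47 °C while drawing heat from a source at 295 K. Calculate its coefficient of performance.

COP_HP ≈ 12.7

T_H = 47 °C → 47 + 273.15 = 320.15 K.
The Carnot heat-pump COP is COP_HP = T_H/(T_H − T_C) = 320.15/(320.15 − 295.00) = 12.7.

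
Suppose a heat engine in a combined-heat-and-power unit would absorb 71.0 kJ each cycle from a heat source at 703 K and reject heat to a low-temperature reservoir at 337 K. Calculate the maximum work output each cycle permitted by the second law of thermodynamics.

The upper bound on efficiency is η_max = 1 − T_C/T_H = 1 − 337.00/703.00 = 0.5206.
W_max = η_max · Q_H = 0.5206 × 71.0 = 37.0 kJ.

W_max ≈ 37.0 kJ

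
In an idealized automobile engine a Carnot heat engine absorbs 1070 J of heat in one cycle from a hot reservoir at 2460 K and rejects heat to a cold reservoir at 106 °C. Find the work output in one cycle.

W ≈ 905.1 J

T_C = 106 °C → 106 + 273.15 = 379.15 K.
The Carnot efficiency is η = 1 − T_C/T_H = 1 − 379.15/2460.00 = 0.8459.
W = η·Q_H = 0.8459 × 1070 = 905.1 J.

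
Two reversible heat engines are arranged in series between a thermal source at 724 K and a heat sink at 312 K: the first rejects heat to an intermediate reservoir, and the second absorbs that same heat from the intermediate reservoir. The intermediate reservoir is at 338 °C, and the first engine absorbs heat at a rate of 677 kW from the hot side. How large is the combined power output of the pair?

Ẇ_total ≈ 385 kW

Two reversible stages in series are equivalent to a single Carnot engine between T_H and T_C, so η_total = 1 − T_C/T_H = 1 − 312.00/724.00 = 0.5691.
W_total = η_total · Q_H = 0.5691 × 677 = 385 kW.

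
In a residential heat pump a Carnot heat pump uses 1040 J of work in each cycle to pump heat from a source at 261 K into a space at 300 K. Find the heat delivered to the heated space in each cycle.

Q_H ≈ 8000 J

COP_HP = T_H/(T_H − T_C) = 300.00/39.00 = 7.6923.
Q_H = COP_HP · W = 7.6923 × 1040 = 8000 J.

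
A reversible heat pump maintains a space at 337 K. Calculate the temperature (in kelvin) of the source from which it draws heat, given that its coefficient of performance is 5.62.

COP_HP = T_H/(T_H − T_C) ⇒ T_C = T_H·(COP_HP − 1)/COP_HP = 337.00 × (5.62 − 1)/5.62 = 277.0 K.

T_C ≈ 277.0 K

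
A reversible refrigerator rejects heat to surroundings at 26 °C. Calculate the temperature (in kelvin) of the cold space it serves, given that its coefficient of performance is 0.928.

T_H = 26 °C → 26 + 273.15 = 299.15 K.
COP_R = T_C/(T_H − T_C) ⇒ T_C = T_H·COP_R/(1 + COP_R) = 299.15 × 0.928/(1 + 0.928) = 144.0 K.

T_C ≈ 144.0 K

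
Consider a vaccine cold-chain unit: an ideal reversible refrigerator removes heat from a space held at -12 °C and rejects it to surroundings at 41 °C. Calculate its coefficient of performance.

T_H = 41 °C → 41 + 273.15 = 314.15 K.
T_C = -12 °C → -12 + 273.15 = 261.15 K.
COP_R = T_C/(T_H − T_C) = 261.15/(314.15 − 261.15) = 4.93.

COP_R ≈ 4.93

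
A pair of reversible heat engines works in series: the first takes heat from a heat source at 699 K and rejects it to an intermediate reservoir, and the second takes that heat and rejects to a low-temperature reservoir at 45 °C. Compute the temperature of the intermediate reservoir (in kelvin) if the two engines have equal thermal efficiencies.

T_m ≈ 471.6 K

T_C = 45 °C → 45 + 273.15 = 318.15 K.
Equal efficiencies require 1 − T_m/T_H = 1 − T_C/T_m, i.e. T_m/T_H = T_C/T_m, so T_m = √(T_H·T_C) = √(699.00 × 318.15) = 471.6 K.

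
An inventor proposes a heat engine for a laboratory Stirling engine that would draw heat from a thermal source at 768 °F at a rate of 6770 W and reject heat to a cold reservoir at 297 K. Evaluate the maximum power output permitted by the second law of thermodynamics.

Ẇ_max ≈ 3820 W

T_H = 768 °F → (768 − 32) × 5/9 = 408.89 °C = 682.04 K.
By the Carnot theorem, η_max = 1 − T_C/T_H = 1 − 297.00/682.04 = 0.5645.
W_max = η_max · Q_H = 0.5645 × 6770 = 3820 W.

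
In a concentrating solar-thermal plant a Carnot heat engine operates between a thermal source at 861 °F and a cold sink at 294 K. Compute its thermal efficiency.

η ≈ 0.5993

T_H = 861 °F → (861 − 32) × 5/9 = 460.56 °C = 733.71 K.
Since the cycle is reversible, η = 1 − T_C/T_H = 1 − 294.00/733.71 = 0.5993.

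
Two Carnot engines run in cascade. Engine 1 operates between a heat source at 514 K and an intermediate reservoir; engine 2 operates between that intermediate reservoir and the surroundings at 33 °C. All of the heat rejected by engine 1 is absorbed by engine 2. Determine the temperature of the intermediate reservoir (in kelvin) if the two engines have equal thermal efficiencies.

T_C = 33 °C → 33 + 273.15 = 306.15 K.
Equal efficiencies require 1 − T_m/T_H = 1 − T_C/T_m, i.e. T_m/T_H = T_C/T_m, so T_m = √(T_H·T_C) = √(514.00 × 306.15) = 396.7 K.

T_m ≈ 396.7 K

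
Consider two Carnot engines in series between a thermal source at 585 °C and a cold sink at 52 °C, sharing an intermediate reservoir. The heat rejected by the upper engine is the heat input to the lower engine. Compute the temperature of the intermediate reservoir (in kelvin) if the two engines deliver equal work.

T_m ≈ 592 K

T_H = 585 °C → 585 + 273.15 = 858.15 K.
T_C = 52 °C → 52 + 273.15 = 325.15 K.
For reversible stages Q_m = Q_H·(T_m/T_H). Setting W₁ = Q_H(1 − T_m/T_H) equal to W₂ = Q_m(1 − T_C/T_m) = Q_H·(T_m − T_C)/T_H gives T_H − T_m = T_m − T_C, so T_m = (T_H + T_C)/2 = (858.15 + 325.15)/2 = 592 K.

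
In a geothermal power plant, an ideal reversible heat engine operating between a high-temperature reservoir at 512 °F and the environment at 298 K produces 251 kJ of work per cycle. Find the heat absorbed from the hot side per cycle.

Q_H ≈ 560 kJ

T_H = 512 °F → (512 − 32) × 5/9 = 266.67 °C = 539.82 K.
η_rev = 1 − T_C/T_H = 1 − 298.00/539.82 = 0.4480.
Q_H = W/η = 251/0.4480 = 560 kJ.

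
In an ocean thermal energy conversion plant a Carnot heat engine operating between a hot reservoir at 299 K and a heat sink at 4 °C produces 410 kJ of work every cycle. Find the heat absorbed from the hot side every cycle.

Q_H ≈ 5611 kJ

T_C = 4 °C → 4 + 273.15 = 277.15 K.
Since the cycle is reversible, η = 1 − T_C/T_H = 1 − 277.15/299.00 = 0.0731.
Q_H = W/η = 410/0.0731 = 5611 kJ.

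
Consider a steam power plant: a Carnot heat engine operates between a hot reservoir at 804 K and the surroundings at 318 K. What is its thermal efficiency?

η ≈ 0.604

The Carnot efficiency is η = 1 − T_C/T_H = 1 − 318.00/804.00 = 0.604.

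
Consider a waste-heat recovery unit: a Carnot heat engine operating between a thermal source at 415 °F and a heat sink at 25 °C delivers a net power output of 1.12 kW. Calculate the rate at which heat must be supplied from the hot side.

T_H = 415 °F → (415 − 32) × 5/9 = 212.78 °C = 485.93 K.
T_C = 25 °C → 25 + 273.15 = 298.15 K.
For a reversible engine, η = 1 − T_C/T_H = 1 − 298.15/485.93 = 0.3864.
Q_H = W/η = 1.12/0.3864 = 2.898 kW.

Q̇_H ≈ 2.898 kW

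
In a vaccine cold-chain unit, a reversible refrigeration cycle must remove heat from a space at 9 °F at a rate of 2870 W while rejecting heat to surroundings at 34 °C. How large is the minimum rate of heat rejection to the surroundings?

T_H = 34 °C → 34 + 273.15 = 307.15 K.
T_C = 9 °F → (9 − 32) × 5/9 = -12.78 °C = 260.37 K.
For a reversible cycle Q_H/Q_C = T_H/T_C, so Q_H = Q_C·T_H/T_C = 2870 × 307.15/260.37 = 3386 W.

Q̇_H ≈ 3386 W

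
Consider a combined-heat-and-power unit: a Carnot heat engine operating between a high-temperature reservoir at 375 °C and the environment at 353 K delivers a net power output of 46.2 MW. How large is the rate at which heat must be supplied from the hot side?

T_H = 375 °C → 375 + 273.15 = 648.15 K.
Since the cycle is reversible, η = 1 − T_C/T_H = 1 − 353.00/648.15 = 0.4554.
Q_H = W/η = 46.2/0.4554 = 101 MW.

Q̇_H ≈ 101 MW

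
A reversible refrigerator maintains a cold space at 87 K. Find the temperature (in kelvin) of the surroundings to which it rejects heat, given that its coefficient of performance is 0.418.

T_H ≈ 295 K

COP_R = T_C/(T_H − T_C) ⇒ T_H = T_C·(1 + 1/COP_R) = 87.00 × (1 + 1/0.418) = 295 K.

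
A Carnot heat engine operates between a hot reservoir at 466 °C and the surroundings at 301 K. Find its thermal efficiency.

T_H = 466 °C → 466 + 273.15 = 739.15 K.
η_rev = 1 − T_C/T_H = 1 − 301.00/739.15 = 0.5928.

η ≈ 0.5928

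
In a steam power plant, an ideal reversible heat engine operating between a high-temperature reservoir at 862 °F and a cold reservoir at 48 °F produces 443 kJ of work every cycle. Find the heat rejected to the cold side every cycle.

Q_C ≈ 276 kJ

T_H = 862 °F → (862 − 32) × 5/9 = 461.11 °C = 734.26 K.
T_C = 48 °F → (48 − 32) × 5/9 = 8.89 °C = 282.04 K.
For a reversible engine, η = 1 − T_C/T_H = 1 − 282.04/734.26 = 0.6159.
Since Q_C/Q_H = T_C/T_H and Q_H = W/η, Q_C = W·T_C/(T_H − T_C) = 443 × 282.04/452.22 = 276 kJ.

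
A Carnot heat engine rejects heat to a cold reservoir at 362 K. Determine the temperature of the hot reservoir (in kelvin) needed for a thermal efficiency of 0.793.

T_H ≈ 1749 K

From η = 1 − T_C/T_H, solving for T_H gives T_H = T_C/(1 − η) = 362.00/(1 − 0.793) = 1749 K.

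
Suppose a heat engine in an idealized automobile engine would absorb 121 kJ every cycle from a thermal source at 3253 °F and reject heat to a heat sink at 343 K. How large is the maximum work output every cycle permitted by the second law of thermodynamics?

W_max ≈ 101 kJ

T_H = 3253 °F → (3253 − 32) × 5/9 = 1789.44 °C = 2062.59 K.
By the Carnot theorem, η_max = 1 − T_C/T_H = 1 − 343.00/2062.59 = 0.8337.
W_max = η_max · Q_H = 0.8337 × 121 = 101 kJ.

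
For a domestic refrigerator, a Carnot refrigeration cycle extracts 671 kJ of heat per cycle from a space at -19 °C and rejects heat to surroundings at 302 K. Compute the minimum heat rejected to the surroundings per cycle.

T_C = -19 °C → -19 + 273.15 = 254.15 K.
For a reversible cycle Q_H/Q_C = T_H/T_C, so Q_H = Q_C·T_H/T_C = 671 × 302.00/254.15 = 797 kJ.

Q_H ≈ 797 kJ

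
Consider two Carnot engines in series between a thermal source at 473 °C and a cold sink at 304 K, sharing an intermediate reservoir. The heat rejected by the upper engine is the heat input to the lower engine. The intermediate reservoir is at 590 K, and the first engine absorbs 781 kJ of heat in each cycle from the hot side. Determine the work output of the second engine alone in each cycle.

W₂ ≈ 299 kJ

T_H = 473 °C → 473 + 273.15 = 746.15 K.
Heat entering the second stage: Q_m = Q_H·(T_m/T_H) = 781 × 590.00/746.15 = 618 kJ.
Second-stage efficiency η₂ = 1 − T_C/T_m = 1 − 304.00/590.00 = 0.4847, so W₂ = η₂·Q_m = 299 kJ.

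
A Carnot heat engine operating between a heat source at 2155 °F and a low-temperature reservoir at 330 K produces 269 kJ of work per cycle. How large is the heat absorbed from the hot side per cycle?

T_H = 2155 °F → (2155 − 32) × 5/9 = 1179.44 °C = 1452.59 K.
Carnot efficiency: η = 1 − T_C/T_H = 1 − 330.00/1452.59 = 0.7728.
Q_H = W/η = 269/0.7728 = 348 kJ.

Q_H ≈ 348 kJ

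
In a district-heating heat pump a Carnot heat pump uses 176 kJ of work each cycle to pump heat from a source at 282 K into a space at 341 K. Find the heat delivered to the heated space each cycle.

For a reversible heat pump, COP_HP = T_H/(T_H − T_C) = 341.00/59.00 = 5.7797.
Q_H = COP_HP · W = 5.7797 × 176 = 1017 kJ.

Q_H ≈ 1017 kJ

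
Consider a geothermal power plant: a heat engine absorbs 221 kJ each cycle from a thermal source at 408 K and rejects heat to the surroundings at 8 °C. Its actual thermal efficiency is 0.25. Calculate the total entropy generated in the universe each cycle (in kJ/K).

T_C = 8 °C → 8 + 273.15 = 281.15 K.
W = η·Q_H = 0.25 × 221 = 55.25 kJ, so Q_C = Q_H − W = 165.8 kJ.
Entropy balance on the reservoirs: −Q_H/T_H = -0.5417 kJ/K, +Q_C/T_C = 0.5895 kJ/K.
ΔS_univ = −Q_H/T_H + Q_C/T_C = 0.0479 kJ/K (> 0, since η = 0.25 < η_Carnot = 0.311).

ΔS_univ ≈ 0.0479 kJ/K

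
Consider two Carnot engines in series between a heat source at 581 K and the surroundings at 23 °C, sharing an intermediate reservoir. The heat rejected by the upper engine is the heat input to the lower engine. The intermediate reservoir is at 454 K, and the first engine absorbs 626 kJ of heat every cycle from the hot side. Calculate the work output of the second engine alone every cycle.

T_C = 23 °C → 23 + 273.15 = 296.15 K.
Heat entering the second stage: Q_m = Q_H·(T_m/T_H) = 626 × 454.00/581.00 = 489 kJ.
Second-stage efficiency η₂ = 1 − T_C/T_m = 1 − 296.15/454.00 = 0.3477, so W₂ = η₂·Q_m = 170 kJ.

W₂ ≈ 170 kJ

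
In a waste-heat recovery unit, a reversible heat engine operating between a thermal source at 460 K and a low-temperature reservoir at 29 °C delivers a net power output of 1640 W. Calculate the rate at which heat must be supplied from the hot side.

T_C = 29 °C → 29 + 273.15 = 302.15 K.
The Carnot efficiency is η = 1 − T_C/T_H = 1 − 302.15/460.00 = 0.3432.
Q_H = W/η = 1640/0.3432 = 4779 W.

Q̇_H ≈ 4779 W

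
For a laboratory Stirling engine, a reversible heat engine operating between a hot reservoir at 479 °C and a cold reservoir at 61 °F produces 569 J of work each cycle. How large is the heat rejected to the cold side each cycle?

T_H = 479 °C → 479 + 273.15 = 752.15 K.
T_C = 61 °F → (61 − 32) × 5/9 = 16.11 °C = 289.26 K.
Since the cycle is reversible, η = 1 − T_C/T_H = 1 − 289.26/752.15 = 0.6154.
Since Q_C/Q_H = T_C/T_H and Q_H = W/η, Q_C = W·T_C/(T_H − T_C) = 569 × 289.26/462.89 = 356 J.

Q_C ≈ 356 J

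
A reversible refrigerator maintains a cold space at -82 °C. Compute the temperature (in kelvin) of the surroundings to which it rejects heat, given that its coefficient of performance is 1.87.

T_H ≈ 293.4 K

T_C = -82 °C → -82 + 273.15 = 191.15 K.
COP_R = T_C/(T_H − T_C) ⇒ T_H = T_C·(1 + 1/COP_R) = 191.15 × (1 + 1/1.87) = 293.4 K.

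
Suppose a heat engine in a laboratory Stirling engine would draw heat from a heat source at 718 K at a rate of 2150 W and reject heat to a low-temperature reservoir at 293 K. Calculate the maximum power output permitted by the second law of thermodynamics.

Ẇ_max ≈ 1270 W

By the Carnot theorem, η_max = 1 − T_C/T_H = 1 − 293.00/718.00 = 0.5919.
W_max = η_max · Q_H = 0.5919 × 2150 = 1270 W.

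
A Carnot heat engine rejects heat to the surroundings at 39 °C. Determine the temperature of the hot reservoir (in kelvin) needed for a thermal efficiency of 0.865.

T_H ≈ 2310 K

T_C = 39 °C → 39 + 273.15 = 312.15 K.
From η = 1 − T_C/T_H, solving for T_H gives T_H = T_C/(1 − η) = 312.15/(1 − 0.865) = 2310 K.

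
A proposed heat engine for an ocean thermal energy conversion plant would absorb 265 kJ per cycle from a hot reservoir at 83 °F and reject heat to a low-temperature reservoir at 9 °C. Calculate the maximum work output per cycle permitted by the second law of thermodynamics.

W_max ≈ 17.0 kJ

T_H = 83 °F → (83 − 32) × 5/9 = 28.33 °C = 301.48 K.
T_C = 9 °C → 9 + 273.15 = 282.15 K.
No engine can exceed the Carnot limit: η_max = 1 − T_C/T_H = 1 − 282.15/301.48 = 0.0641.
W_max = η_max · Q_H = 0.0641 × 265 = 17.0 kJ.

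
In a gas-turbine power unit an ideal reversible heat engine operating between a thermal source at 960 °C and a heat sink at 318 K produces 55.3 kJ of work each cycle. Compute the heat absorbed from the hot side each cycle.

T_H = 960 °C → 960 + 273.15 = 1233.15 K.
Since the cycle is reversible, η = 1 − T_C/T_H = 1 − 318.00/1233.15 = 0.7421.
Q_H = W/η = 55.3/0.7421 = 74.5 kJ.

Q_H ≈ 74.5 kJ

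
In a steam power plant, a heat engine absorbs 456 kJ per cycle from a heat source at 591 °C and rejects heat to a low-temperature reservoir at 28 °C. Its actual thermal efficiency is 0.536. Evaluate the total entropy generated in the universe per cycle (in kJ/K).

T_H = 591 °C → 591 + 273.15 = 864.15 K.
T_C = 28 °C → 28 + 273.15 = 301.15 K.
W = η·Q_H = 0.536 × 456 = 244.4 kJ, so Q_C = Q_H − W = 211.6 kJ.
The hot reservoir loses entropy Q_H/T_H = 456/864.15 = 0.5277 kJ/K; the cold reservoir gains Q_C/T_C = 211.6/301.15 = 0.7026 kJ/K.
ΔS_univ = −Q_H/T_H + Q_C/T_C = 0.175 kJ/K (> 0, since η = 0.536 < η_Carnot = 0.652).

ΔS_univ ≈ 0.175 kJ/K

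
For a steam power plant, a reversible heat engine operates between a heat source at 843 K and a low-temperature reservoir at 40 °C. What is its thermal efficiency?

T_C = 40 °C → 40 + 273.15 = 313.15 K.
η_rev = 1 − T_C/T_H = 1 − 313.15/843.00 = 0.629.

η ≈ 0.629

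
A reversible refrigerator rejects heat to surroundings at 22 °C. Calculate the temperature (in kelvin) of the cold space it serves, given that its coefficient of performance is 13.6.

T_C ≈ 274.9 K

T_H = 22 °C → 22 + 273.15 = 295.15 K.
COP_R = T_C/(T_H − T_C) ⇒ T_C = T_H·COP_R/(1 + COP_R) = 295.15 × 13.6/(1 + 13.6) = 274.9 K.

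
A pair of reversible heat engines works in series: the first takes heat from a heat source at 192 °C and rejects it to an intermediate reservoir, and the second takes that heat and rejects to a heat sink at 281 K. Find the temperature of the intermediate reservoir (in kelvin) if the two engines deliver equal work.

T_H = 192 °C → 192 + 273.15 = 465.15 K.
For reversible stages Q_m = Q_H·(T_m/T_H). Setting W₁ = Q_H(1 − T_m/T_H) equal to W₂ = Q_m(1 − T_C/T_m) = Q_H·(T_m − T_C)/T_H gives T_H − T_m = T_m − T_C, so T_m = (T_H + T_C)/2 = (465.15 + 281.00)/2 = 373 K.

T_m ≈ 373 K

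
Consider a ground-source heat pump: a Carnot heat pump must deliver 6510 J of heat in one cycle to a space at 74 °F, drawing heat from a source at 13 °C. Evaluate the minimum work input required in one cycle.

T_H = 74 °F → (74 − 32) × 5/9 = 23.33 °C = 296.48 K.
T_C = 13 °C → 13 + 273.15 = 286.15 K.
For a reversible heat pump, COP_HP = T_H/(T_H − T_C) = 296.48/10.33 = 28.6919.
W = Q_H/COP_HP = 6510/28.6919 = 227 J.

W_in ≈ 227 J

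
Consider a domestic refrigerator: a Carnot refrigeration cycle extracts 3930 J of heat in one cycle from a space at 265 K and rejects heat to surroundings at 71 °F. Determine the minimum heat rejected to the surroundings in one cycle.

T_H = 71 °F → (71 − 32) × 5/9 = 21.67 °C = 294.82 K.
For a reversible cycle Q_H/Q_C = T_H/T_C, so Q_H = Q_C·T_H/T_C = 3930 × 294.82/265.00 = 4372 J.

Q_H ≈ 4372 J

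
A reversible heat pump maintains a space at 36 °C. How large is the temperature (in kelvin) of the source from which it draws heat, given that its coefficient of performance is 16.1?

T_C ≈ 289.9 K

T_H = 36 °C → 36 + 273.15 = 309.15 K.
COP_HP = T_H/(T_H − T_C) ⇒ T_C = T_H·(COP_HP − 1)/COP_HP = 309.15 × (16.1 − 1)/16.1 = 289.9 K.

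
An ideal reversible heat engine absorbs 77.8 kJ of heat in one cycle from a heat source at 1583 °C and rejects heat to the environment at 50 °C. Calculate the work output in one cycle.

T_H = 1583 °C → 1583 + 273.15 = 1856.15 K.
T_C = 50 °C → 50 + 273.15 = 323.15 K.
Carnot efficiency: η = 1 − T_C/T_H = 1 − 323.15/1856.15 = 0.8259.
W = η·Q_H = 0.8259 × 77.8 = 64.26 kJ.

W ≈ 64.26 kJ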